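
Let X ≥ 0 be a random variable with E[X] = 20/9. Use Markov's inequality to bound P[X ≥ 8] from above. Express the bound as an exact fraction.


μ = E[X] = 20/9, a = 8.
Markov: P[X ≥ 8] ≤ μ/a = (20/9)/8 = 5/18.
Numerically: ≈ 0.277778.
(Since a = 8 > μ = 2.222222, the bound 5/18 is < 1 and informative.)

P[X ≥ 8] ≤ 5/18 ≈ 0.277778.


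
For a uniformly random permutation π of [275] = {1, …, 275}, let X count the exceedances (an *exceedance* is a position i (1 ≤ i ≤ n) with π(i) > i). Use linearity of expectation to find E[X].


Write X = Σ_{i=1}^{275} X_i, where X_i = 1_{π(i) > i}.
For each fixed i, π(i) is uniform over {1, …, 275} (marginal of a uniform permutation), so P[π(i) > i] = (n − i)/n. Summing: Σ_{i=1}^{275} (n − i)/n = (0 + 1 + … + 274)/275 = 275(275 − 1)/(2·275) = (275 − 1)/2.
Hence E[X] = Σ_{i=1}^{275} (275 − i)/275 = 137 ≈ 137.00000.

E[X] = 137 = 137.00000.


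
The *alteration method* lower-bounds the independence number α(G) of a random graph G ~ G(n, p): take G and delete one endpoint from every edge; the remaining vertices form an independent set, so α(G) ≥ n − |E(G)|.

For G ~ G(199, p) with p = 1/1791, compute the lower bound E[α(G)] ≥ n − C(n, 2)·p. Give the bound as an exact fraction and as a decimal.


E[|E(G)|] = C(199, 2)·p = 19701 · (1/1791) = 11.
E[α(G)] ≥ n − E[|E(G)|] = 199 − 11 = 188.
Numerically: ≈ 188.00000.
(This is only a lower bound; the true E[α(G)] may be larger.)

E[α(G)] ≥ 188 ≈ 188.00000.


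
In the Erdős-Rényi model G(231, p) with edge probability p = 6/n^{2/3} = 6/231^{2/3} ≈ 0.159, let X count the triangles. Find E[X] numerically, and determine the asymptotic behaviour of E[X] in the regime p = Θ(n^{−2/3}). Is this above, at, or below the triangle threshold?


Number of potential triangles: C(231, 3) = 2027795.
Each occurs with probability p³ ≈ (0.159)³ ≈ 4.04790e-03.
By linearity: E[X] = C(231, 3)·p³ ≈ 2027795 · 4.04790e-03 ≈ 8208.312.
Since α = 2/3 < 1, p = c/n^{2/3} ≫ 1/n is above the triangle threshold p ~ 1/n. Asymptotically E[X] ~ (c³/6)·n^{3(1−α)} = (6³/6)·n^{1} → ∞; triangles are abundant w.h.p.

E[X] ≈ 8208.312; in regime p = Θ(1/n^{2/3}) E[X] diverges (above the triangle threshold p ~ 1/n).


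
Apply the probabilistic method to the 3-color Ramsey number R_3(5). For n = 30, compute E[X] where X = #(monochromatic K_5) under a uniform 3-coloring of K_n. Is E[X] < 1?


E[X] = C(30, 5) · 3^{1 − 10} = 142506 · 3^{−9} = 142506/19683.
As a reduced fraction: E[X] = 5278/729 ≈ 7.2400549.
Is E[X] < 1? NO.
Since E[X] ≥ 1, the first-moment bound is inconclusive at n = 30; it does NOT by itself certify R_3(5) > 30.

E[X] = 5278/729 ≈ 7.2400549; E[X] ≥ 1; first-moment method inconclusive here.


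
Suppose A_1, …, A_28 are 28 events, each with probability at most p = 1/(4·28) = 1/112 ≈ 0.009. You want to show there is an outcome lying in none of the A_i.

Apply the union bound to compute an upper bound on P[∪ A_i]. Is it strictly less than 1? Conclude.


Union bound: P[∪_{i=1}^{28} A_i] ≤ Σ_i P[A_i] ≤ 28·p = 28·(1/112) = 1/4.
Numerically: 1/4 ≈ 0.250.
Is 1/4 < 1? YES.
Since P[∪ A_i] ≤ 1/4 < 1, the complement has P[∩ A_i^c] ≥ 1 − 1/4 = 3/4 > 0, so some outcome avoids every A_i.

28·p = 1/4 ≈ 0.250; existence CERTIFIED by the union bound.


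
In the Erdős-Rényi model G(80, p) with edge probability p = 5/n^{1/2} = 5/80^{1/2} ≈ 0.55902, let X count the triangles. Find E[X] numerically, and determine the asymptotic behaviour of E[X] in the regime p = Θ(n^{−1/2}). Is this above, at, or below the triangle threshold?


Number of potential triangles: C(80, 3) = 82160.
Each occurs with probability p³ ≈ (0.55902)³ ≈ 1.7469281e-01.
By linearity: E[X] = C(80, 3)·p³ ≈ 82160 · 1.7469281e-01 ≈ 14352.76133.
Since α = 1/2 < 1, p = c/n^{1/2} ≫ 1/n is above the triangle threshold p ~ 1/n. Asymptotically E[X] ~ (c³/6)·n^{3(1−α)} = (5³/6)·n^{1.5} → ∞; triangles are abundant w.h.p.

E[X] ≈ 14352.76133; in regime p = Θ(1/n^{1/2}) E[X] diverges (above the triangle threshold p ~ 1/n).


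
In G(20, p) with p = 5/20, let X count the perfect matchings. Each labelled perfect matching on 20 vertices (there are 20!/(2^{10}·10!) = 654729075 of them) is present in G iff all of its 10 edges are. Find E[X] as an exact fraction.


K_20 has 20!/(2^{10}·10!) = 654729075 labelled perfect matchings.
For each such perfect matching H, let X_H = 1 if all 10 edges of H are present in G. Then P[X_H = 1] = p^{10} = (1/4)^{10} = 1/1048576.
Summing the indicators: E[X] = Σ_H E[X_H] = 654729075 · p^{10} = 654729075 · 1/1048576 = 654729075/1048576.
Numerically: E[X] ≈ 624.

E[X] = 654729075 · (1/4)^{10} = 654729075/1048576 ≈ 624.


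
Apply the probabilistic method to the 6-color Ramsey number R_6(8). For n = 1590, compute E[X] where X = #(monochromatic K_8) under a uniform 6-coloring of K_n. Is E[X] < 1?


E[X] = C(1590, 8) · 6^{1 − 28} = 995397314198933813310 · 6^{−27} = 995397314198933813310/1023490369077469249536.
As a reduced fraction: E[X] = 55299850788829656295/56860576059859402752 ≈ 0.9726.
Is E[X] < 1? YES.
Since E[X] < 1, there exists a 6-coloring of K_{1590} with no monochromatic K_8; hence R_6(8) > 1590.

E[X] = 55299850788829656295/56860576059859402752 ≈ 0.9726; E[X] < 1, so R_6(8) > 1590.


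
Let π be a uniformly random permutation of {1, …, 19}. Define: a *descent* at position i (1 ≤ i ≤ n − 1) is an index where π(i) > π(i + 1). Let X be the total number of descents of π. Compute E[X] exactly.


Write X = Σ X_I over i = 1, …, 18, with X_I the indicator of one descent.
There are 18 indicators.
For each fixed i, the pair (π(i), π(i+1)) is a uniformly random ordered pair of distinct values from {1, …, 19}; by symmetry P[π(i) > π(i+1)] = 1/2.
By linearity: E[X] = 18 · (1/2) = (19 − 1) · (1/2) = 9 ≈ 9.000000.

E[X] = 9 = 9.000000.


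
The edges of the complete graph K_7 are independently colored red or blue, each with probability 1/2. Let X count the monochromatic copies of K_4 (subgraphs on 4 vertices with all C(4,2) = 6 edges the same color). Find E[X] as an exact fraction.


Let X = Σ_S X_S over the C(7, 4) = 35 subsets S of size 4, where X_S = 1 if the K_4 on S is monochromatic.
For a fixed S, the K_4 on S has C(4, 2) = 6 edges. P[all 6 edges red] = (1/2)^6, and likewise for blue, so P[monochromatic] = 2·(1/2)^6 = 2^{1 − 6} = 1/32.
Summing: E[X] = C(7, 4) · 2^{1 − 6} = 35 · 1/32 = 35/32.
Numerically: E[X] ≈ 1.0938.

E[X] = C(7,4)·2^(1−C(4,2)) = 35/32 ≈ 1.0938.


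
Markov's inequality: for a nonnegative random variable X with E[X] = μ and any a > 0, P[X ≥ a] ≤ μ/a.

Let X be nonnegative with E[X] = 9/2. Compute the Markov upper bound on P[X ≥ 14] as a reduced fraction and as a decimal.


μ = E[X] = 9/2, a = 14.
Markov: P[X ≥ 14] ≤ μ/a = (9/2)/14 = 9/28.
Numerically: ≈ 0.321429.
(Since a = 14 > μ = 4.500000, the bound 9/28 is < 1 and informative.)

P[X ≥ 14] ≤ 9/28 ≈ 0.321429.


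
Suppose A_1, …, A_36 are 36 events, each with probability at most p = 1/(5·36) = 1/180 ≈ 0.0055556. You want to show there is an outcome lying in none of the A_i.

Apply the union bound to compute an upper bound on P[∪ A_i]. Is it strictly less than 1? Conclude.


Union bound: P[∪_{i=1}^{36} A_i] ≤ Σ_i P[A_i] ≤ 36·p = 36·(1/180) = 1/5.
Numerically: 1/5 ≈ 0.2000000.
Is 1/5 < 1? YES.
Since P[∪ A_i] ≤ 1/5 < 1, the complement has P[∩ A_i^c] ≥ 1 − 1/5 = 4/5 > 0, so some outcome avoids every A_i.

36·p = 1/5 ≈ 0.2000000; existence CERTIFIED by the union bound.


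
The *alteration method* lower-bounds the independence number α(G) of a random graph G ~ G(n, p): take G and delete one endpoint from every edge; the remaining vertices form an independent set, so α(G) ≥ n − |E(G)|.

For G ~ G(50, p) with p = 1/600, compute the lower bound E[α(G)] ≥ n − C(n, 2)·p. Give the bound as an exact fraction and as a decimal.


E[|E(G)|] = C(50, 2)·p = 1225 · (1/600) = 49/24.
E[α(G)] ≥ n − E[|E(G)|] = 50 − 49/24 = 1151/24.
Numerically: ≈ 47.95833.
(This is only a lower bound; the true E[α(G)] may be larger.)

E[α(G)] ≥ 1151/24 ≈ 47.95833.


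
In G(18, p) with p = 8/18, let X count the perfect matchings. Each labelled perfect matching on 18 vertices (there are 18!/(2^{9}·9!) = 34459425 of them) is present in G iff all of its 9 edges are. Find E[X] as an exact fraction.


K_18 has 18!/(2^{9}·9!) = 34459425 labelled perfect matchings.
For each such perfect matching H, let X_H = 1 if all 9 edges of H are present in G. Then P[X_H = 1] = p^{9} = (4/9)^{9} = 262144/387420489.
By linearity: E[X] = Σ_H E[X_H] = 34459425 · p^{9} = 34459425 · 262144/387420489 = 111522611200/4782969.
Numerically: E[X] ≈ 2.332e+04.

E[X] = 34459425 · (4/9)^{9} = 111522611200/4782969 ≈ 2.332e+04.


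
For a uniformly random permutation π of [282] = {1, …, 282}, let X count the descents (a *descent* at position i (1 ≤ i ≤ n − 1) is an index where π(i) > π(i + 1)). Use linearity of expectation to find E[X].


Write X = Σ X_I over i = 1, …, 281, with X_I the indicator of one descent.
There are 281 indicators.
For each fixed i, the pair (π(i), π(i+1)) is a uniformly random ordered pair of distinct values from {1, …, 282}; by symmetry P[π(i) > π(i+1)] = 1/2.
By linearity: E[X] = 281 · (1/2) = (282 − 1) · (1/2) = 281/2 ≈ 140.5000.

E[X] = 281/2 = 140.5000.


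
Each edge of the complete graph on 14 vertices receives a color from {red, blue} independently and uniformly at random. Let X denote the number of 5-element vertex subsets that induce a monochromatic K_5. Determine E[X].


Let X = Σ_S X_S over the C(14, 5) = 2002 subsets S of size 5, where X_S = 1 if the K_5 on S is monochromatic.
For a fixed S, the K_5 on S has C(5, 2) = 10 edges. P[all 10 edges red] = (1/2)^10, and likewise for blue, so P[monochromatic] = 2·(1/2)^10 = 2^{1 − 10} = 1/512.
By linearity: E[X] = C(14, 5) · 2^{1 − 10} = 2002 · 1/512 = 1001/256.
Numerically: E[X] ≈ 3.910.

E[X] = C(14,5)·2^(1−C(5,2)) = 1001/256 ≈ 3.910.


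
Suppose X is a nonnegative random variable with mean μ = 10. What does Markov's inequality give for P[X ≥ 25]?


μ = E[X] = 10, a = 25.
Markov: P[X ≥ 25] ≤ μ/a = (10)/25 = 2/5.
Numerically: ≈ 0.4000.
(Since a = 25 > μ = 10.0000, the bound 2/5 is < 1 and informative.)

P[X ≥ 25] ≤ 2/5 ≈ 0.4000.


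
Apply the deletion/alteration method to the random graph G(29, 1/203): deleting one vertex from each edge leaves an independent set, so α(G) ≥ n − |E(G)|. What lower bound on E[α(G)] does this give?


E[|E(G)|] = C(29, 2)·p = 406 · (1/203) = 2.
E[α(G)] ≥ n − E[|E(G)|] = 29 − 2 = 27.
Numerically: ≈ 27.0000.
(This is only a lower bound; the true E[α(G)] may be larger.)

E[α(G)] ≥ 27 ≈ 27.0000.


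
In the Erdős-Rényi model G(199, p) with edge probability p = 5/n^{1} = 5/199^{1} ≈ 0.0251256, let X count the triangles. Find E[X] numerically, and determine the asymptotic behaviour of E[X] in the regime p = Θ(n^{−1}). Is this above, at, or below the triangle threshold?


Number of potential triangles: C(199, 3) = 1293699.
Each occurs with probability p³ ≈ (0.0251256)³ ≈ 1.58617384e-05.
By linearity: E[X] = C(199, 3)·p³ ≈ 1293699 · 1.58617384e-05 ≈ 20.520315.
Here α = 1, so p = 5/n is exactly at the triangle threshold p ~ 1/n. Asymptotically E[X] → c³/6 = 5³/6 = 125/6 ≈ 20.833333, a bounded constant. In this regime the triangle count is asymptotically Poisson(c³/6).

E[X] ≈ 20.520315; in regime p = Θ(1/n^{1}) E[X] stays bounded (at the triangle threshold p ~ 1/n).


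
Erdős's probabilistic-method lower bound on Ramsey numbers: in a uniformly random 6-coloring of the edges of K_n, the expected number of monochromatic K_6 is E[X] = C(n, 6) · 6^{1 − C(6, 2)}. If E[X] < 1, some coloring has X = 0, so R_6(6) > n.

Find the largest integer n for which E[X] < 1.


We need C(n, 6) · 6^{1 − 15} < 1, i.e. C(n, 6) < 6^{15 − 1} = 78364164096.
Check values of n near the boundary:
  n = 193: C(193, 6) = 66364016544; 66364016544 < 78364164096? YES
  n = 194: C(194, 6) = 68482017072; 68482017072 < 78364164096? YES
  n = 195: C(195, 6) = 70656049360; 70656049360 < 78364164096? YES
  n = 196: C(196, 6) = 72887293024; 72887293024 < 78364164096? YES
  n = 197: C(197, 6) = 75176946208; 75176946208 < 78364164096? YES
  n = 198: C(198, 6) = 77526225777; 77526225777 < 78364164096? YES
  n = 199: C(199, 6) = 79936367511; 79936367511 < 78364164096? NO
  n = 200: C(200, 6) = 82408626300; 82408626300 < 78364164096? NO
  n = 201: C(201, 6) = 84944276340; 84944276340 < 78364164096? NO
The largest n with C(n, 6) < 78364164096 is n = 198 (where E[X] = 25842075259/26121388032 ≈ 0.98931). Hence R_6(6) > 198, i.e. R_6(6) ≥ 199.

Largest n = 198; hence R_6(6) > 198.


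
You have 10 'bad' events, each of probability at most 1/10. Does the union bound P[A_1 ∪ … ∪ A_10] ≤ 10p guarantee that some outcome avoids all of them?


Union bound: P[∪_{i=1}^{10} A_i] ≤ Σ_i P[A_i] ≤ 10·p = 10·(1/10) = 1.
Numerically: 1 ≈ 1.000000.
Is 1 < 1? NO.
Since the bound 1 is ≥ 1, the union bound is uninformative here; it does NOT by itself certify existence.

10·p = 1 ≈ 1.000000; existence NOT certified by the union bound.


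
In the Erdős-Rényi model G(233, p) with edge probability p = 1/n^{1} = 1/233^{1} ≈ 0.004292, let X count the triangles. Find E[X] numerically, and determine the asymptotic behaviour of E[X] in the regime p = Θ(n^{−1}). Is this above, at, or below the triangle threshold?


Number of potential triangles: C(233, 3) = 2081156.
Each occurs with probability p³ ≈ (0.004292)³ ≈ 7.905553e-08.
By linearity: E[X] = C(233, 3)·p³ ≈ 2081156 · 7.905553e-08 ≈ 0.1645.
Here α = 1, so p = 1/n is exactly at the triangle threshold p ~ 1/n. Asymptotically E[X] → c³/6 = 1³/6 = 1/6 ≈ 0.1667, a bounded constant. In this regime the triangle count is asymptotically Poisson(c³/6).

E[X] ≈ 0.1645; in regime p = Θ(1/n^{1}) E[X] stays bounded (at the triangle threshold p ~ 1/n).


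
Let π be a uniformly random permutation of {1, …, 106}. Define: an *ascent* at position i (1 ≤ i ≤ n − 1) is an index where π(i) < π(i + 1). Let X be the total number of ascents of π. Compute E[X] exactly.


Write X = Σ X_I over i = 1, …, 105, with X_I the indicator of one ascent.
There are 105 indicators.
For each fixed i, the pair (π(i), π(i+1)) is a uniformly random ordered pair of distinct values from {1, …, 106}; by symmetry P[π(i) < π(i+1)] = 1/2.
By linearity: E[X] = 105 · (1/2) = (106 − 1) · (1/2) = 105/2 ≈ 52.500000.

E[X] = 105/2 = 52.500000.


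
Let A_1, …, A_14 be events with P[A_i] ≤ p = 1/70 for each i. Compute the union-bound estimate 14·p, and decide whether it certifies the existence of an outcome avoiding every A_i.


Union bound: P[∪_{i=1}^{14} A_i] ≤ Σ_i P[A_i] ≤ 14·p = 14·(1/70) = 1/5.
Numerically: 1/5 ≈ 0.2000.
Is 1/5 < 1? YES.
Since P[∪ A_i] ≤ 1/5 < 1, the complement has P[∩ A_i^c] ≥ 1 − 1/5 = 4/5 > 0, so some outcome avoids every A_i.

14·p = 1/5 ≈ 0.2000; existence CERTIFIED by the union bound.


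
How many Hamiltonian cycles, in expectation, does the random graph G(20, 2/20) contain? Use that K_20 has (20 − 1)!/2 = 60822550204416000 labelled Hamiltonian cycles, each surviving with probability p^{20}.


K_20 has (20 − 1)!/2 = 60822550204416000 labelled Hamiltonian cycles.
For each such Hamiltonian cycle H, let X_H = 1 if all 20 edges of H are present in G. Then P[X_H = 1] = p^{20} = (1/10)^{20} = 1/100000000000000000000.
Summing the indicators: E[X] = Σ_H E[X_H] = 60822550204416000 · p^{20} = 60822550204416000 · 1/100000000000000000000 = 14849255421/24414062500000.
Numerically: E[X] ≈ 0.000608.

E[X] = 60822550204416000 · (1/10)^{20} = 14849255421/24414062500000 ≈ 0.000608.


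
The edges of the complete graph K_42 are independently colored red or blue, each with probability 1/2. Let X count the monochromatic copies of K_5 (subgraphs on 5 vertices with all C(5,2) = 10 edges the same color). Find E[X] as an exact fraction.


Let X = Σ_S X_S over the C(42, 5) = 850668 subsets S of size 5, where X_S = 1 if the K_5 on S is monochromatic.
For a fixed S, the K_5 on S has C(5, 2) = 10 edges. P[all 10 edges red] = (1/2)^10, and likewise for blue, so P[monochromatic] = 2·(1/2)^10 = 2^{1 − 10} = 1/512.
By linearity of expectation: E[X] = C(42, 5) · 2^{1 − 10} = 850668 · 1/512 = 212667/128.
Numerically: E[X] ≈ 1661.460938.

E[X] = C(42,5)·2^(1−C(5,2)) = 212667/128 ≈ 1661.460938.


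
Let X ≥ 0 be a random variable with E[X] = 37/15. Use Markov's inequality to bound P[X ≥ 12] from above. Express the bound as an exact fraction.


μ = E[X] = 37/15, a = 12.
Markov: P[X ≥ 12] ≤ μ/a = (37/15)/12 = 37/180.
Numerically: ≈ 0.20556.
(Since a = 12 > μ = 2.46667, the bound 37/180 is < 1 and informative.)

P[X ≥ 12] ≤ 37/180 ≈ 0.20556.


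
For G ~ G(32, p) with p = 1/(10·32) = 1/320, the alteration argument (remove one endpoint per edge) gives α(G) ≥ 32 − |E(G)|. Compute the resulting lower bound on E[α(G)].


E[|E(G)|] = C(32, 2)·p = 496 · (1/320) = 31/20.
E[α(G)] ≥ n − E[|E(G)|] = 32 − 31/20 = 609/20.
Numerically: ≈ 30.45000.
(This is only a lower bound; the true E[α(G)] may be larger.)

E[α(G)] ≥ 609/20 ≈ 30.45000.


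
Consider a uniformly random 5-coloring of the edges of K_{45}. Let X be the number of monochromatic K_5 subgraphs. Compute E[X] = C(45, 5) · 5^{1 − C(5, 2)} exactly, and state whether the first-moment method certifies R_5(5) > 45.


E[X] = C(45, 5) · 5^{1 − 10} = 1221759 · 5^{−9} = 1221759/1953125.
As a reduced fraction: E[X] = 1221759/1953125 ≈ 0.626.
Is E[X] < 1? YES.
Since E[X] < 1, there exists a 5-coloring of K_{45} with no monochromatic K_5; hence R_5(5) > 45.

E[X] = 1221759/1953125 ≈ 0.626; E[X] < 1, so R_5(5) > 45.


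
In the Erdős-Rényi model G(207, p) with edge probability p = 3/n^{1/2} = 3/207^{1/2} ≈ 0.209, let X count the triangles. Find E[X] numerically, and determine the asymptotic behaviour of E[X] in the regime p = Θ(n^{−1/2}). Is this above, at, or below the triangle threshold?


Number of potential triangles: C(207, 3) = 1456935.
Each occurs with probability p³ ≈ (0.209)³ ≈ 9.06584e-03.
By linearity: E[X] = C(207, 3)·p³ ≈ 1456935 · 9.06584e-03 ≈ 13208.346.
Since α = 1/2 < 1, p = c/n^{1/2} ≫ 1/n is above the triangle threshold p ~ 1/n. Asymptotically E[X] ~ (c³/6)·n^{3(1−α)} = (3³/6)·n^{1.5} → ∞; triangles are abundant w.h.p.

E[X] ≈ 13208.346; in regime p = Θ(1/n^{1/2}) E[X] diverges (above the triangle threshold p ~ 1/n).


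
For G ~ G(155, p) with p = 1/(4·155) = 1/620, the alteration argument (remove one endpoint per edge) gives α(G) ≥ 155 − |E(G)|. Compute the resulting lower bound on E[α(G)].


E[|E(G)|] = C(155, 2)·p = 11935 · (1/620) = 77/4.
E[α(G)] ≥ n − E[|E(G)|] = 155 − 77/4 = 543/4.
Numerically: ≈ 135.750.
(This is only a lower bound; the true E[α(G)] may be larger.)

E[α(G)] ≥ 543/4 ≈ 135.750.


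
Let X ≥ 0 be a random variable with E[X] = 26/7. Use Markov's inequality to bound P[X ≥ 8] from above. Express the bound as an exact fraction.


μ = E[X] = 26/7, a = 8.
Markov: P[X ≥ 8] ≤ μ/a = (26/7)/8 = 13/28.
Numerically: ≈ 0.464286.
(Since a = 8 > μ = 3.714286, the bound 13/28 is < 1 and informative.)

P[X ≥ 8] ≤ 13/28 ≈ 0.464286.


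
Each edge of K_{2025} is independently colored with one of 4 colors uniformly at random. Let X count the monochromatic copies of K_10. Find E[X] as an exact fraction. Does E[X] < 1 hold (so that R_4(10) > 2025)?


E[X] = C(2025, 10) · 4^{1 − 45} = 312479209053472269772600560 · 4^{−44} = 312479209053472269772600560/309485009821345068724781056.
As a reduced fraction: E[X] = 19529950565842016860787535/19342813113834066795298816 ≈ 1.009675.
Is E[X] < 1? NO.
Since E[X] ≥ 1, the first-moment bound is inconclusive at n = 2025; it does NOT by itself certify R_4(10) > 2025.

E[X] = 19529950565842016860787535/19342813113834066795298816 ≈ 1.009675; E[X] ≥ 1; first-moment method inconclusive here.


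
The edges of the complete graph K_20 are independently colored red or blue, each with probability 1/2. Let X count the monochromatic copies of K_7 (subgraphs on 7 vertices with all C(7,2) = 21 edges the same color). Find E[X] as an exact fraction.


Let X = Σ_S X_S over the C(20, 7) = 77520 subsets S of size 7, where X_S = 1 if the K_7 on S is monochromatic.
For a fixed S, the K_7 on S has C(7, 2) = 21 edges. P[all 21 edges red] = (1/2)^21, and likewise for blue, so P[monochromatic] = 2·(1/2)^21 = 2^{1 − 21} = 1/1048576.
By linearity of expectation: E[X] = C(20, 7) · 2^{1 − 21} = 77520 · 1/1048576 = 4845/65536.
Numerically: E[X] ≈ 0.0739.

E[X] = C(20,7)·2^(1−C(7,2)) = 4845/65536 ≈ 0.0739.


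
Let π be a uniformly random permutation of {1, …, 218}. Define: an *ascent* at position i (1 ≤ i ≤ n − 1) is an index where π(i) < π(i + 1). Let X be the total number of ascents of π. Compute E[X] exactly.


Write X = Σ X_I over i = 1, …, 217, with X_I the indicator of one ascent.
There are 217 indicators.
For each fixed i, the pair (π(i), π(i+1)) is a uniformly random ordered pair of distinct values from {1, …, 218}; by symmetry P[π(i) < π(i+1)] = 1/2.
By linearity: E[X] = 217 · (1/2) = (218 − 1) · (1/2) = 217/2 ≈ 108.500.

E[X] = 217/2 = 108.500.


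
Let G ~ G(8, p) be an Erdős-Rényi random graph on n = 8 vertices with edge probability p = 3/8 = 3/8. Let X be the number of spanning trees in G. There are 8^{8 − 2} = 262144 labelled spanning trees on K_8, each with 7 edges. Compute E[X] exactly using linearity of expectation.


K_8 has 8^{8 − 2} = 262144 labelled spanning trees.
For each such spanning tree H, let X_H = 1 if all 7 edges of H are present in G. Then P[X_H = 1] = p^{7} = (3/8)^{7} = 2187/2097152.
By linearity: E[X] = Σ_H E[X_H] = 262144 · p^{7} = 262144 · 2187/2097152 = 2187/8.
Numerically: E[X] ≈ 273.4.

E[X] = 262144 · (3/8)^{7} = 2187/8 ≈ 273.4.


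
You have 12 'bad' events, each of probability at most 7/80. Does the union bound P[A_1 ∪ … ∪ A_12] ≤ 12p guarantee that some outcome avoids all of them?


Union bound: P[∪_{i=1}^{12} A_i] ≤ Σ_i P[A_i] ≤ 12·p = 12·(7/80) = 21/20.
Numerically: 21/20 ≈ 1.050000.
Is 21/20 < 1? NO.
Since the bound 21/20 is ≥ 1, the union bound is uninformative here; it does NOT by itself certify existence.

12·p = 21/20 ≈ 1.050000; existence NOT certified by the union bound.


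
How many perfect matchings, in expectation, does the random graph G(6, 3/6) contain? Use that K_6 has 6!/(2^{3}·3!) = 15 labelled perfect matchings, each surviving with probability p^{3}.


K_6 has 6!/(2^{3}·3!) = 15 labelled perfect matchings.
For each such perfect matching H, let X_H = 1 if all 3 edges of H are present in G. Then P[X_H = 1] = p^{3} = (1/2)^{3} = 1/8.
By linearity of expectation: E[X] = Σ_H E[X_H] = 15 · p^{3} = 15 · 1/8 = 15/8.
Numerically: E[X] ≈ 1.875.

E[X] = 15 · (1/2)^{3} = 15/8 ≈ 1.875.


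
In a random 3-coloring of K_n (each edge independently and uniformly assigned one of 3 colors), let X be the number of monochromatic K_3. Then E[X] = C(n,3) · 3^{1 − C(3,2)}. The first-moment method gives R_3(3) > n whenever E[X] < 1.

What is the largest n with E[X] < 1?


We need C(n, 3) · 3^{1 − 3} < 1, i.e. C(n, 3) < 3^{3 − 1} = 9.
Check values of n near the boundary:
  n = 3: C(3, 3) = 1; 1 < 9? YES
  n = 4: C(4, 3) = 4; 4 < 9? YES
  n = 5: C(5, 3) = 10; 10 < 9? NO
  n = 6: C(6, 3) = 20; 20 < 9? NO
The largest n with C(n, 3) < 9 is n = 4 (where E[X] = 4/9 ≈ 0.4444444). Hence R_3(3) > 4, i.e. R_3(3) ≥ 5.

Largest n = 4; hence R_3(3) > 4.


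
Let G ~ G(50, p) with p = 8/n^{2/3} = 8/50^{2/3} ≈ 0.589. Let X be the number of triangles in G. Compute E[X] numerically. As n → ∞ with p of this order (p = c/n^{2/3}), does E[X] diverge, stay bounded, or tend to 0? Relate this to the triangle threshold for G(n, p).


Number of potential triangles: C(50, 3) = 19600.
Each occurs with probability p³ ≈ (0.589)³ ≈ 2.04800e-01.
By linearity: E[X] = C(50, 3)·p³ ≈ 19600 · 2.04800e-01 ≈ 4014.080.
Since α = 2/3 < 1, p = c/n^{2/3} ≫ 1/n is above the triangle threshold p ~ 1/n. Asymptotically E[X] ~ (c³/6)·n^{3(1−α)} = (8³/6)·n^{1} → ∞; triangles are abundant w.h.p.

E[X] ≈ 4014.080; in regime p = Θ(1/n^{2/3}) E[X] diverges (above the triangle threshold p ~ 1/n).


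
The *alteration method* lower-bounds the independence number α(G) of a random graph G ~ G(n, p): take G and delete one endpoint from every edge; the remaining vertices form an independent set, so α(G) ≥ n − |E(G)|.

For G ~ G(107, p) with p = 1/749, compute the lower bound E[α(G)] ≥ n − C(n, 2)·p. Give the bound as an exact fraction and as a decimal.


E[|E(G)|] = C(107, 2)·p = 5671 · (1/749) = 53/7.
E[α(G)] ≥ n − E[|E(G)|] = 107 − 53/7 = 696/7.
Numerically: ≈ 99.4286.
(This is only a lower bound; the true E[α(G)] may be larger.)

E[α(G)] ≥ 696/7 ≈ 99.4286.


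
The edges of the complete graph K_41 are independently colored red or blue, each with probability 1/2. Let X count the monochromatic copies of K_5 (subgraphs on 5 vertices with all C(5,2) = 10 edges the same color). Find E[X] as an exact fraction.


Let X = Σ_S X_S over the C(41, 5) = 749398 subsets S of size 5, where X_S = 1 if the K_5 on S is monochromatic.
For a fixed S, the K_5 on S has C(5, 2) = 10 edges. P[all 10 edges red] = (1/2)^10, and likewise for blue, so P[monochromatic] = 2·(1/2)^10 = 2^{1 − 10} = 1/512.
By linearity: E[X] = C(41, 5) · 2^{1 − 10} = 749398 · 1/512 = 374699/256.
Numerically: E[X] ≈ 1463.66797.

E[X] = C(41,5)·2^(1−C(5,2)) = 374699/256 ≈ 1463.66797.


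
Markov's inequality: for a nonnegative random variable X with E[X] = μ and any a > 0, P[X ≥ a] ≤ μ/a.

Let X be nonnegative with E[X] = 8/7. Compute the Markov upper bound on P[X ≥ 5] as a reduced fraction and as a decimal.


μ = E[X] = 8/7, a = 5.
Markov: P[X ≥ 5] ≤ μ/a = (8/7)/5 = 8/35.
Numerically: ≈ 0.2286.
(Since a = 5 > μ = 1.1429, the bound 8/35 is < 1 and informative.)

P[X ≥ 5] ≤ 8/35 ≈ 0.2286.


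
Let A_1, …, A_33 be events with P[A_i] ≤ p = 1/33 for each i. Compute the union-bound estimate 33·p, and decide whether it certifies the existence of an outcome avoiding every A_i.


Union bound: P[∪_{i=1}^{33} A_i] ≤ Σ_i P[A_i] ≤ 33·p = 33·(1/33) = 1.
Numerically: 1 ≈ 1.0000000.
Is 1 < 1? NO.
Since the bound 1 is ≥ 1, the union bound is uninformative here; it does NOT by itself certify existence.

33·p = 1 ≈ 1.0000000; existence NOT certified by the union bound.


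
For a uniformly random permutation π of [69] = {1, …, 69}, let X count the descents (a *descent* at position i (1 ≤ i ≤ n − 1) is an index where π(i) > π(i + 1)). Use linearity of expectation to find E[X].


Write X = Σ X_I over i = 1, …, 68, with X_I the indicator of one descent.
There are 68 indicators.
For each fixed i, the pair (π(i), π(i+1)) is a uniformly random ordered pair of distinct values from {1, …, 69}; by symmetry P[π(i) > π(i+1)] = 1/2.
By linearity: E[X] = 68 · (1/2) = (69 − 1) · (1/2) = 34 ≈ 34.000000.

E[X] = 34 = 34.000000.


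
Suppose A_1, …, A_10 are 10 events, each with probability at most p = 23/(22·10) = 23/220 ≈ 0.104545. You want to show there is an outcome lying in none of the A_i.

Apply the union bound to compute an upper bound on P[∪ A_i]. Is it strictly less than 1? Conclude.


Union bound: P[∪_{i=1}^{10} A_i] ≤ Σ_i P[A_i] ≤ 10·p = 10·(23/220) = 23/22.
Numerically: 23/22 ≈ 1.045455.
Is 23/22 < 1? NO.
Since the bound 23/22 is ≥ 1, the union bound is uninformative here; it does NOT by itself certify existence.

10·p = 23/22 ≈ 1.045455; existence NOT certified by the union bound.


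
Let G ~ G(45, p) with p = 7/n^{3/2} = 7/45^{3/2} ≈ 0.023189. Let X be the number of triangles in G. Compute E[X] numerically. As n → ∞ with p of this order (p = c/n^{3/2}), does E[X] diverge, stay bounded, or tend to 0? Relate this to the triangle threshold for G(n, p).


Number of potential triangles: C(45, 3) = 14190.
Each occurs with probability p³ ≈ (0.023189)³ ≈ 1.2469178e-05.
By linearity: E[X] = C(45, 3)·p³ ≈ 14190 · 1.2469178e-05 ≈ 0.17694.
Since α = 3/2 > 1, p = c/n^{3/2} = o(1/n) is below the triangle threshold p ~ 1/n. Asymptotically E[X] ~ (c³/6)·n^{3(1−α)} = (7³/6)·n^{-1.5} → 0, so by Markov's inequality G has no triangles w.h.p.

E[X] ≈ 0.17694; in regime p = Θ(1/n^{3/2}) E[X] tends to 0 (below the triangle threshold p ~ 1/n).


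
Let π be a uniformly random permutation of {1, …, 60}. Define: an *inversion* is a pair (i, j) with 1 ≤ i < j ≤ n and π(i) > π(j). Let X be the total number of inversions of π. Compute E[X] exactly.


Write X = Σ X_I over the C(60, 2) = 1770 pairs i < j, with X_I the indicator of one inversion.
There are 1770 indicators.
For each fixed pair i < j, the values π(i) and π(j) are two distinct elements of {1, …, 60} in uniformly random order; by symmetry P[π(i) > π(j)] = 1/2.
By linearity: E[X] = 1770 · (1/2) = C(60, 2) · (1/2) = 1770/2 = 885 ≈ 885.000.

E[X] = 885 = 885.000.


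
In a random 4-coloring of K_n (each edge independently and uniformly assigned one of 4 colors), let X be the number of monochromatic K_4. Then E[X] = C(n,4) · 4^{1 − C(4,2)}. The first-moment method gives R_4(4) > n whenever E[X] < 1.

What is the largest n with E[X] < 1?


We need C(n, 4) · 4^{1 − 6} < 1, i.e. C(n, 4) < 4^{6 − 1} = 1024.
Check values of n near the boundary:
  n = 13: C(13, 4) = 715; 715 < 1024? YES
  n = 14: C(14, 4) = 1001; 1001 < 1024? YES
  n = 15: C(15, 4) = 1365; 1365 < 1024? NO
The largest n with C(n, 4) < 1024 is n = 14 (where E[X] = 1001/1024 ≈ 0.9775). Hence R_4(4) > 14, i.e. R_4(4) ≥ 15.

Largest n = 14; hence R_4(4) > 14.


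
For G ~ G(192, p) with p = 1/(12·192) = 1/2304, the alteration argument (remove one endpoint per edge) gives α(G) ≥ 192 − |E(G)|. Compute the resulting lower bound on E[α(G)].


E[|E(G)|] = C(192, 2)·p = 18336 · (1/2304) = 191/24.
E[α(G)] ≥ n − E[|E(G)|] = 192 − 191/24 = 4417/24.
Numerically: ≈ 184.042.
(This is only a lower bound; the true E[α(G)] may be larger.)

E[α(G)] ≥ 4417/24 ≈ 184.042.


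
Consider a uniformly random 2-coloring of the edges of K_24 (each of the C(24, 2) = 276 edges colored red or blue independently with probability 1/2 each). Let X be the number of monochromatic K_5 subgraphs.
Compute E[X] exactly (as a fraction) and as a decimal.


Let X = Σ_S X_S over the C(24, 5) = 42504 subsets S of size 5, where X_S = 1 if the K_5 on S is monochromatic.
For a fixed S, the K_5 on S has C(5, 2) = 10 edges. P[all 10 edges red] = (1/2)^10, and likewise for blue, so P[monochromatic] = 2·(1/2)^10 = 2^{1 − 10} = 1/512.
Summing: E[X] = C(24, 5) · 2^{1 − 10} = 42504 · 1/512 = 5313/64.
Numerically: E[X] ≈ 83.01562.

E[X] = C(24,5)·2^(1−C(5,2)) = 5313/64 ≈ 83.01562.


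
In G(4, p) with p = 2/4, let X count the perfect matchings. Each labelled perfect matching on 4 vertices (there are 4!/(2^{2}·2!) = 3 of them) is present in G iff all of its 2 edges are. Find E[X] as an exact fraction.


K_4 has 4!/(2^{2}·2!) = 3 labelled perfect matchings.
For each such perfect matching H, let X_H = 1 if all 2 edges of H are present in G. Then P[X_H = 1] = p^{2} = (1/2)^{2} = 1/4.
By linearity of expectation: E[X] = Σ_H E[X_H] = 3 · p^{2} = 3 · 1/4 = 3/4.
Numerically: E[X] ≈ 0.75.

E[X] = 3 · (1/2)^{2} = 3/4 ≈ 0.75.


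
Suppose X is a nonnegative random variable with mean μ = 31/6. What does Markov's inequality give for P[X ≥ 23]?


μ = E[X] = 31/6, a = 23.
Markov: P[X ≥ 23] ≤ μ/a = (31/6)/23 = 31/138.
Numerically: ≈ 0.2246.
(Since a = 23 > μ = 5.1667, the bound 31/138 is < 1 and informative.)

P[X ≥ 23] ≤ 31/138 ≈ 0.2246.


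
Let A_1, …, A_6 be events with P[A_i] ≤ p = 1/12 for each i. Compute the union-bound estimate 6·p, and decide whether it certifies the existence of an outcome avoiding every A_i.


Union bound: P[∪_{i=1}^{6} A_i] ≤ Σ_i P[A_i] ≤ 6·p = 6·(1/12) = 1/2.
Numerically: 1/2 ≈ 0.500000.
Is 1/2 < 1? YES.
Since P[∪ A_i] ≤ 1/2 < 1, the complement has P[∩ A_i^c] ≥ 1 − 1/2 = 1/2 > 0, so some outcome avoids every A_i.

6·p = 1/2 ≈ 0.500000; existence CERTIFIED by the union bound.


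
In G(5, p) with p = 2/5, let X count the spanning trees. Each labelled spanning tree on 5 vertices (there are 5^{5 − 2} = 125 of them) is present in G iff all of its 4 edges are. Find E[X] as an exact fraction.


K_5 has 5^{5 − 2} = 125 labelled spanning trees.
For each such spanning tree H, let X_H = 1 if all 4 edges of H are present in G. Then P[X_H = 1] = p^{4} = (2/5)^{4} = 16/625.
By linearity of expectation: E[X] = Σ_H E[X_H] = 125 · p^{4} = 125 · 16/625 = 16/5.
Numerically: E[X] ≈ 3.2.

E[X] = 125 · (2/5)^{4} = 16/5 ≈ 3.2.


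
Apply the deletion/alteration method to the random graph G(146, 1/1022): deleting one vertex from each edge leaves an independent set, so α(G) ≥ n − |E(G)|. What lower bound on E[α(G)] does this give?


E[|E(G)|] = C(146, 2)·p = 10585 · (1/1022) = 145/14.
E[α(G)] ≥ n − E[|E(G)|] = 146 − 145/14 = 1899/14.
Numerically: ≈ 135.64286.
(This is only a lower bound; the true E[α(G)] may be larger.)

E[α(G)] ≥ 1899/14 ≈ 135.64286.


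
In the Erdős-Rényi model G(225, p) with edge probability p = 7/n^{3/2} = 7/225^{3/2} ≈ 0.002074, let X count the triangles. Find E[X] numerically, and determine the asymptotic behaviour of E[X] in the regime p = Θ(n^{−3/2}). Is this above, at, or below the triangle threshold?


Number of potential triangles: C(225, 3) = 1873200.
Each occurs with probability p³ ≈ (0.002074)³ ≈ 8.922217e-09.
By linearity: E[X] = C(225, 3)·p³ ≈ 1873200 · 8.922217e-09 ≈ 0.0167.
Since α = 3/2 > 1, p = c/n^{3/2} = o(1/n) is below the triangle threshold p ~ 1/n. Asymptotically E[X] ~ (c³/6)·n^{3(1−α)} = (7³/6)·n^{-1.5} → 0, so by Markov's inequality G has no triangles w.h.p.

E[X] ≈ 0.0167; in regime p = Θ(1/n^{3/2}) E[X] tends to 0 (below the triangle threshold p ~ 1/n).


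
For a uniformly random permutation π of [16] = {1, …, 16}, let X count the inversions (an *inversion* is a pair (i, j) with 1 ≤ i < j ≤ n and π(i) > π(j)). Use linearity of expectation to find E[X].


Write X = Σ X_I over the C(16, 2) = 120 pairs i < j, with X_I the indicator of one inversion.
There are 120 indicators.
For each fixed pair i < j, the values π(i) and π(j) are two distinct elements of {1, …, 16} in uniformly random order; by symmetry P[π(i) > π(j)] = 1/2.
By linearity: E[X] = 120 · (1/2) = C(16, 2) · (1/2) = 120/2 = 60 ≈ 60.000.

E[X] = 60 = 60.000.


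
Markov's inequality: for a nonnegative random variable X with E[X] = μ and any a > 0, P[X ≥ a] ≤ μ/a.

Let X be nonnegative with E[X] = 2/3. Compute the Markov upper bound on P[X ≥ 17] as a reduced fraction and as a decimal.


μ = E[X] = 2/3, a = 17.
Markov: P[X ≥ 17] ≤ μ/a = (2/3)/17 = 2/51.
Numerically: ≈ 0.039.
(Since a = 17 > μ = 0.667, the bound 2/51 is < 1 and informative.)

P[X ≥ 17] ≤ 2/51 ≈ 0.039.


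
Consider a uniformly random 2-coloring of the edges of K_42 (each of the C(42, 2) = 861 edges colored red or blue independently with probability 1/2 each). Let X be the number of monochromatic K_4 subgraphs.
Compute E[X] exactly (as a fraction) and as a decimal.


Let X = Σ_S X_S over the C(42, 4) = 111930 subsets S of size 4, where X_S = 1 if the K_4 on S is monochromatic.
For a fixed S, the K_4 on S has C(4, 2) = 6 edges. P[all 6 edges red] = (1/2)^6, and likewise for blue, so P[monochromatic] = 2·(1/2)^6 = 2^{1 − 6} = 1/32.
Summing: E[X] = C(42, 4) · 2^{1 − 6} = 111930 · 1/32 = 55965/16.
Numerically: E[X] ≈ 3497.812500.

E[X] = C(42,4)·2^(1−C(4,2)) = 55965/16 ≈ 3497.812500.


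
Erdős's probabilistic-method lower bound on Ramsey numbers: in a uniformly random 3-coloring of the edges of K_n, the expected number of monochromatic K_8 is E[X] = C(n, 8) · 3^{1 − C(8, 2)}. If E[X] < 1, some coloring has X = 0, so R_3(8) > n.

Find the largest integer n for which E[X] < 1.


We need C(n, 8) · 3^{1 − 28} < 1, i.e. C(n, 8) < 3^{28 − 1} = 7625597484987.
Check values of n near the boundary:
  n = 151: C(151, 8) = 5551321138650; 5551321138650 < 7625597484987? YES
  n = 152: C(152, 8) = 5859727868575; 5859727868575 < 7625597484987? YES
  n = 153: C(153, 8) = 6183023199255; 6183023199255 < 7625597484987? YES
  n = 154: C(154, 8) = 6521818990995; 6521818990995 < 7625597484987? YES
  n = 155: C(155, 8) = 6876747915675; 6876747915675 < 7625597484987? YES
  n = 156: C(156, 8) = 7248464019225; 7248464019225 < 7625597484987? YES
  n = 157: C(157, 8) = 7637643295425; 7637643295425 < 7625597484987? NO
  n = 158: C(158, 8) = 8044984271181; 8044984271181 < 7625597484987? NO
  n = 159: C(159, 8) = 8471208603429; 8471208603429 < 7625597484987? NO
The largest n with C(n, 8) < 7625597484987 is n = 156 (where E[X] = 805384891025/847288609443 ≈ 0.9505437). Hence R_3(8) > 156, i.e. R_3(8) ≥ 157.

Largest n = 156; hence R_3(8) > 156.


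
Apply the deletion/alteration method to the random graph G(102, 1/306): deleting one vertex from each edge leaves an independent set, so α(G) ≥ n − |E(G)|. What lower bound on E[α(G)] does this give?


E[|E(G)|] = C(102, 2)·p = 5151 · (1/306) = 101/6.
E[α(G)] ≥ n − E[|E(G)|] = 102 − 101/6 = 511/6.
Numerically: ≈ 85.167.
(This is only a lower bound; the true E[α(G)] may be larger.)

E[α(G)] ≥ 511/6 ≈ 85.167.


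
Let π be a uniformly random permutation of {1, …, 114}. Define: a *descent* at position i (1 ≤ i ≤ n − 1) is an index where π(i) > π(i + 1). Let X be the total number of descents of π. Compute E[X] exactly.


Write X = Σ X_I over i = 1, …, 113, with X_I the indicator of one descent.
There are 113 indicators.
For each fixed i, the pair (π(i), π(i+1)) is a uniformly random ordered pair of distinct values from {1, …, 114}; by symmetry P[π(i) > π(i+1)] = 1/2.
By linearity: E[X] = 113 · (1/2) = (114 − 1) · (1/2) = 113/2 ≈ 56.50000.

E[X] = 113/2 = 56.50000.


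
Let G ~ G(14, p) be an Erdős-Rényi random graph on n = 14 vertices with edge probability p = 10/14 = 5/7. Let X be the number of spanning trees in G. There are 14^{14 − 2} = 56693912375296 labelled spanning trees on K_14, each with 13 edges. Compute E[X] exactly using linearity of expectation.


K_14 has 14^{14 − 2} = 56693912375296 labelled spanning trees.
For each such spanning tree H, let X_H = 1 if all 13 edges of H are present in G. Then P[X_H = 1] = p^{13} = (5/7)^{13} = 1220703125/96889010407.
By linearity of expectation: E[X] = Σ_H E[X_H] = 56693912375296 · p^{13} = 56693912375296 · 1220703125/96889010407 = 5000000000000/7.
Numerically: E[X] ≈ 7.14e+11.

E[X] = 56693912375296 · (5/7)^{13} = 5000000000000/7 ≈ 7.14e+11.


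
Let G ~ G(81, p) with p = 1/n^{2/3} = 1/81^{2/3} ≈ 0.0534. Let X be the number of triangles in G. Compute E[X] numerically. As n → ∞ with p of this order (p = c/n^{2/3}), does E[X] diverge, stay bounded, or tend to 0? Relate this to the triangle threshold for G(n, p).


Number of potential triangles: C(81, 3) = 85320.
Each occurs with probability p³ ≈ (0.0534)³ ≈ 1.52416e-04.
By linearity: E[X] = C(81, 3)·p³ ≈ 85320 · 1.52416e-04 ≈ 13.004.
Since α = 2/3 < 1, p = c/n^{2/3} ≫ 1/n is above the triangle threshold p ~ 1/n. Asymptotically E[X] ~ (c³/6)·n^{3(1−α)} = (1³/6)·n^{1} → ∞; triangles are abundant w.h.p.

E[X] ≈ 13.004; in regime p = Θ(1/n^{2/3}) E[X] diverges (above the triangle threshold p ~ 1/n).


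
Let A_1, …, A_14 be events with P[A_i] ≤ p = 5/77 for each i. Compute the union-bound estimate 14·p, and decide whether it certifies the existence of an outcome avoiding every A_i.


Union bound: P[∪_{i=1}^{14} A_i] ≤ Σ_i P[A_i] ≤ 14·p = 14·(5/77) = 10/11.
Numerically: 10/11 ≈ 0.909091.
Is 10/11 < 1? YES.
Since P[∪ A_i] ≤ 10/11 < 1, the complement has P[∩ A_i^c] ≥ 1 − 10/11 = 1/11 > 0, so some outcome avoids every A_i.

14·p = 10/11 ≈ 0.909091; existence CERTIFIED by the union bound.
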